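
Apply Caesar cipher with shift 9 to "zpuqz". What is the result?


Caesar cipher: shift "zpuqz" by 9
  'z' (pos 25) + 9 = pos 8 = 'i'
  'p' (pos 15) + 9 = pos 24 = 'y'
  'u' (pos 20) + 9 = pos 3 = 'd'
  'q' (pos 16) + 9 = pos 25 = 'z'
  'z' (pos 25) + 9 = pos 8 = 'i'
Result: iydzi

iydzi


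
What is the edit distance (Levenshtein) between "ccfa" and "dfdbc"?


Computing edit distance: "ccfa" -> "dfdbc"
DP table:
           d    f    d    b    c
      0    1    2    3    4    5
  c   1    1    2    3    4    4
  c   2    2    2    3    4    4
  f   3    3    2    3    4    5
  a   4    4    3    3    4    5
Edit distance = dp[4][5] = 5

5


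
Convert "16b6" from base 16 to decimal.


Input: "16b6" in base 16
Positional expansion:
  Digit '1' (value 1) x 16^3 = 4096
  Digit '6' (value 6) x 16^2 = 1536
  Digit 'b' (value 11) x 16^1 = 176
  Digit '6' (value 6) x 16^0 = 6
Sum = 5814

5814


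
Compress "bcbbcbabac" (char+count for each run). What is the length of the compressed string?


Input: bcbbcbabac
Runs:
  'b' x 1 => "b1"
  'c' x 1 => "c1"
  'b' x 2 => "b2"
  'c' x 1 => "c1"
  'b' x 1 => "b1"
  'a' x 1 => "a1"
  'b' x 1 => "b1"
  'a' x 1 => "a1"
  'c' x 1 => "c1"
Compressed: "b1c1b2c1b1a1b1a1c1"
Compressed length: 18

18


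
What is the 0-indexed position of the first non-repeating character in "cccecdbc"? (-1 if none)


Input: cccecdbc
Character frequencies:
  'b': 1
  'c': 5
  'd': 1
  'e': 1
Scanning left to right for freq == 1:
  Position 0 ('c'): freq=5, skip
  Position 1 ('c'): freq=5, skip
  Position 2 ('c'): freq=5, skip
  Position 3 ('e'): unique! => answer = 3

3


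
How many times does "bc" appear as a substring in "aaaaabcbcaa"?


Searching for "bc" in "aaaaabcbcaa"
Scanning each position:
  Position 0: "aa" => no
  Position 1: "aa" => no
  Position 2: "aa" => no
  Position 3: "aa" => no
  Position 4: "ab" => no
  Position 5: "bc" => MATCH
  Position 6: "cb" => no
  Position 7: "bc" => MATCH
  Position 8: "ca" => no
  Position 9: "aa" => no
Total occurrences: 2

2


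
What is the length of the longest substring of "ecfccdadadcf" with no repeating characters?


Input: "ecfccdadadcf"
Sliding window (track last position of each char):
  Position 0 ('e'): window [0,0] length 1 -- new best
  Position 1 ('c'): window [0,1] length 2 -- new best
  Position 2 ('f'): window [0,2] length 3 -- new best
  Position 3 ('c'): repeat (last at 1), move window start to 2
  Position 3 ('c'): window [2,3] length 2
  Position 4 ('c'): repeat (last at 3), move window start to 4
  Position 4 ('c'): window [4,4] length 1
  Position 5 ('d'): window [4,5] length 2
  Position 6 ('a'): window [4,6] length 3
  Position 7 ('d'): repeat (last at 5), move window start to 6
  Position 7 ('d'): window [6,7] length 2
  Position 8 ('a'): repeat (last at 6), move window start to 7
  Position 8 ('a'): window [7,8] length 2
  Position 9 ('d'): repeat (last at 7), move window start to 8
  Position 9 ('d'): window [8,9] length 2
  Position 10 ('c'): window [8,10] length 3
  Position 11 ('f'): window [8,11] length 4 -- new best
Longest substring with no repeats: "adcf" with length 4

4


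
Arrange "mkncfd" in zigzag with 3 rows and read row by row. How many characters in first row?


Zigzag "mkncfd" into 3 rows:
Placing characters:
  'm' => row 0
  'k' => row 1
  'n' => row 2
  'c' => row 1
  'f' => row 0
  'd' => row 1
Rows:
  Row 0: "mf"
  Row 1: "kcd"
  Row 2: "n"
First row length: 2

2


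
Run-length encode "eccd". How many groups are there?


Input: eccd
Scanning for consecutive runs:
  Group 1: 'e' x 1 (positions 0-0)
  Group 2: 'c' x 2 (positions 1-2)
  Group 3: 'd' x 1 (positions 3-3)
Total groups: 3

3


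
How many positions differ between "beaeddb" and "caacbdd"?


Comparing "beaeddb" and "caacbdd" position by position:
  Position 0: 'b' vs 'c' => DIFFER
  Position 1: 'e' vs 'a' => DIFFER
  Position 2: 'a' vs 'a' => same
  Position 3: 'e' vs 'c' => DIFFER
  Position 4: 'd' vs 'b' => DIFFER
  Position 5: 'd' vs 'd' => same
  Position 6: 'b' vs 'd' => DIFFER
Positions that differ: 5

5


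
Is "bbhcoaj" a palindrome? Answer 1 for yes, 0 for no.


Input: bbhcoaj
Reversed: jaochbb
  Compare pos 0 ('b') with pos 6 ('j'): MISMATCH
  Compare pos 1 ('b') with pos 5 ('a'): MISMATCH
  Compare pos 2 ('h') with pos 4 ('o'): MISMATCH
Result: not a palindrome

0


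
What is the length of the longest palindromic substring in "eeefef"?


Input: "eeefef"
Checking substrings for palindromes:
  [0:3] "eee" (len 3) => palindrome
  [2:5] "efe" (len 3) => palindrome
  [3:6] "fef" (len 3) => palindrome
  [0:2] "ee" (len 2) => palindrome
  [1:3] "ee" (len 2) => palindrome
Longest palindromic substring: "eee" with length 3

3


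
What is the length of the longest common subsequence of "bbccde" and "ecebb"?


LCS of "bbccde" and "ecebb"
DP table:
           e    c    e    b    b
      0    0    0    0    0    0
  b   0    0    0    0    1    1
  b   0    0    0    0    1    2
  c   0    0    1    1    1    2
  c   0    0    1    1    1    2
  d   0    0    1    1    1    2
  e   0    1    1    2    2    2
LCS length = dp[6][5] = 2

2


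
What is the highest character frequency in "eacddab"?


Input: eacddab
Character counts:
  'a': 2
  'b': 1
  'c': 1
  'd': 2
  'e': 1
Maximum frequency: 2

2


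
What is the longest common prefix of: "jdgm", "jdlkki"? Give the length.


Words: jdgm, jdlkki
  Position 0: all 'j' => match
  Position 1: all 'd' => match
  Position 2: ('g', 'l') => mismatch, stop
LCP = "jd" (length 2)

2


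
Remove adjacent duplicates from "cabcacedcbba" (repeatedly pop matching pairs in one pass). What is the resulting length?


Input: cabcacedcbba
Stack-based adjacent duplicate removal:
  Read 'c': push. Stack: c
  Read 'a': push. Stack: ca
  Read 'b': push. Stack: cab
  Read 'c': push. Stack: cabc
  Read 'a': push. Stack: cabca
  Read 'c': push. Stack: cabcac
  Read 'e': push. Stack: cabcace
  Read 'd': push. Stack: cabcaced
  Read 'c': push. Stack: cabcacedc
  Read 'b': push. Stack: cabcacedcb
  Read 'b': matches stack top 'b' => pop. Stack: cabcacedc
  Read 'a': push. Stack: cabcacedca
Final stack: "cabcacedca" (length 10)

10


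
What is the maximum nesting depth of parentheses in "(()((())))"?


Input: "(()((())))"
Tracking depth:
  Position 0 '(': depth becomes 1
  Position 1 '(': depth becomes 2
  Position 2 ')': depth becomes 1
  Position 3 '(': depth becomes 2
  Position 4 '(': depth becomes 3
  Position 5 '(': depth becomes 4
  Position 6 ')': depth becomes 3
  Position 7 ')': depth becomes 2
  Position 8 ')': depth becomes 1
  Position 9 ')': depth becomes 0
Maximum depth reached: 4

4


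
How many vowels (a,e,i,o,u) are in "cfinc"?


Input: cfinc
Checking each character:
  'c' at position 0: consonant
  'f' at position 1: consonant
  'i' at position 2: vowel (running total: 1)
  'n' at position 3: consonant
  'c' at position 4: consonant
Total vowels: 1

1


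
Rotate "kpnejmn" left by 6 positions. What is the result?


Input: "kpnejmn", rotate left by 6
First 6 characters: "kpnejm"
Remaining characters: "n"
Concatenate remaining + first: "n" + "kpnejm" = "nkpnejm"

nkpnejm


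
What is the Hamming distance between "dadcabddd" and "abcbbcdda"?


Comparing "dadcabddd" and "abcbbcdda" position by position:
  Position 0: 'd' vs 'a' => differ
  Position 1: 'a' vs 'b' => differ
  Position 2: 'd' vs 'c' => differ
  Position 3: 'c' vs 'b' => differ
  Position 4: 'a' vs 'b' => differ
  Position 5: 'b' vs 'c' => differ
  Position 6: 'd' vs 'd' => same
  Position 7: 'd' vs 'd' => same
  Position 8: 'd' vs 'a' => differ
Total differences (Hamming distance): 7

7


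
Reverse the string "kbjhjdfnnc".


Input: kbjhjdfnnc
Reading characters right to left:
  Position 9: 'c'
  Position 8: 'n'
  Position 7: 'n'
  Position 6: 'f'
  Position 5: 'd'
  Position 4: 'j'
  Position 3: 'h'
  Position 2: 'j'
  Position 1: 'b'
  Position 0: 'k'
Reversed: cnnfdjhjbk

cnnfdjhjbk


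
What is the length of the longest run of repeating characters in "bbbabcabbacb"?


Input: "bbbabcabbacb"
Scanning for longest run:
  Position 1 ('b'): continues run of 'b', length=2
  Position 2 ('b'): continues run of 'b', length=3
  Position 3 ('a'): new char, reset run to 1
  Position 4 ('b'): new char, reset run to 1
  Position 5 ('c'): new char, reset run to 1
  Position 6 ('a'): new char, reset run to 1
  Position 7 ('b'): new char, reset run to 1
  Position 8 ('b'): continues run of 'b', length=2
  Position 9 ('a'): new char, reset run to 1
  Position 10 ('c'): new char, reset run to 1
  Position 11 ('b'): new char, reset run to 1
Longest run: 'b' with length 3

3


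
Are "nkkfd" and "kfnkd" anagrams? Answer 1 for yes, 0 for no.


Strings: "nkkfd", "kfnkd"
Sorted first:  dfkkn
Sorted second: dfkkn
Sorted forms match => anagrams

1


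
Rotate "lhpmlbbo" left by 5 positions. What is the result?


Input: "lhpmlbbo", rotate left by 5
First 5 characters: "lhpml"
Remaining characters: "bbo"
Concatenate remaining + first: "bbo" + "lhpml" = "bbolhpml"

bbolhpml


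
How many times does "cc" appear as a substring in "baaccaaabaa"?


Searching for "cc" in "baaccaaabaa"
Scanning each position:
  Position 0: "ba" => no
  Position 1: "aa" => no
  Position 2: "ac" => no
  Position 3: "cc" => MATCH
  Position 4: "ca" => no
  Position 5: "aa" => no
  Position 6: "aa" => no
  Position 7: "ab" => no
  Position 8: "ba" => no
  Position 9: "aa" => no
Total occurrences: 1

1


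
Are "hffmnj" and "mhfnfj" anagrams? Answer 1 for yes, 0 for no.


Strings: "hffmnj", "mhfnfj"
Sorted first:  ffhjmn
Sorted second: ffhjmn
Sorted forms match => anagrams

1


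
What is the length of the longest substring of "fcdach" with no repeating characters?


Input: "fcdach"
Sliding window (track last position of each char):
  Position 0 ('f'): window [0,0] length 1 -- new best
  Position 1 ('c'): window [0,1] length 2 -- new best
  Position 2 ('d'): window [0,2] length 3 -- new best
  Position 3 ('a'): window [0,3] length 4 -- new best
  Position 4 ('c'): repeat (last at 1), move window start to 2
  Position 4 ('c'): window [2,4] length 3
  Position 5 ('h'): window [2,5] length 4
Longest substring with no repeats: "fcda" with length 4

4


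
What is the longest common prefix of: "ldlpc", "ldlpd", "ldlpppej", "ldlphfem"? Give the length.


Words: ldlpc, ldlpd, ldlpppej, ldlphfem
  Position 0: all 'l' => match
  Position 1: all 'd' => match
  Position 2: all 'l' => match
  Position 3: all 'p' => match
  Position 4: ('c', 'd', 'p', 'h') => mismatch, stop
LCP = "ldlp" (length 4)

4


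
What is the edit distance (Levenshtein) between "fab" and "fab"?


Computing edit distance: "fab" -> "fab"
DP table:
           f    a    b
      0    1    2    3
  f   1    0    1    2
  a   2    1    0    1
  b   3    2    1    0
Edit distance = dp[3][3] = 0

0


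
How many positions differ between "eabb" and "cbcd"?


Comparing "eabb" and "cbcd" position by position:
  Position 0: 'e' vs 'c' => DIFFER
  Position 1: 'a' vs 'b' => DIFFER
  Position 2: 'b' vs 'c' => DIFFER
  Position 3: 'b' vs 'd' => DIFFER
Positions that differ: 4

4


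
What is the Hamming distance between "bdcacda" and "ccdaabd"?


Comparing "bdcacda" and "ccdaabd" position by position:
  Position 0: 'b' vs 'c' => differ
  Position 1: 'd' vs 'c' => differ
  Position 2: 'c' vs 'd' => differ
  Position 3: 'a' vs 'a' => same
  Position 4: 'c' vs 'a' => differ
  Position 5: 'd' vs 'b' => differ
  Position 6: 'a' vs 'd' => differ
Total differences (Hamming distance): 6

6


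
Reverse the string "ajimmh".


Input: ajimmh
Reading characters right to left:
  Position 5: 'h'
  Position 4: 'm'
  Position 3: 'm'
  Position 2: 'i'
  Position 1: 'j'
  Position 0: 'a'
Reversed: hmmija

hmmija


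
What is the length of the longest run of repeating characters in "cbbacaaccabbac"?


Input: "cbbacaaccabbac"
Scanning for longest run:
  Position 1 ('b'): new char, reset run to 1
  Position 2 ('b'): continues run of 'b', length=2
  Position 3 ('a'): new char, reset run to 1
  Position 4 ('c'): new char, reset run to 1
  Position 5 ('a'): new char, reset run to 1
  Position 6 ('a'): continues run of 'a', length=2
  Position 7 ('c'): new char, reset run to 1
  Position 8 ('c'): continues run of 'c', length=2
  Position 9 ('a'): new char, reset run to 1
  Position 10 ('b'): new char, reset run to 1
  Position 11 ('b'): continues run of 'b', length=2
  Position 12 ('a'): new char, reset run to 1
  Position 13 ('c'): new char, reset run to 1
Longest run: 'b' with length 2

2


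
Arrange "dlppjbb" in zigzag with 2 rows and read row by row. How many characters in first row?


Zigzag "dlppjbb" into 2 rows:
Placing characters:
  'd' => row 0
  'l' => row 1
  'p' => row 0
  'p' => row 1
  'j' => row 0
  'b' => row 1
  'b' => row 0
Rows:
  Row 0: "dpjb"
  Row 1: "lpb"
First row length: 4

4


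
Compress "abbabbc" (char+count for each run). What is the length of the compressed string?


Input: abbabbc
Runs:
  'a' x 1 => "a1"
  'b' x 2 => "b2"
  'a' x 1 => "a1"
  'b' x 2 => "b2"
  'c' x 1 => "c1"
Compressed: "a1b2a1b2c1"
Compressed length: 10

10


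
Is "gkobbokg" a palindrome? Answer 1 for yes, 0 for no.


Input: gkobbokg
Reversed: gkobbokg
  Compare pos 0 ('g') with pos 7 ('g'): match
  Compare pos 1 ('k') with pos 6 ('k'): match
  Compare pos 2 ('o') with pos 5 ('o'): match
  Compare pos 3 ('b') with pos 4 ('b'): match
Result: palindrome

1


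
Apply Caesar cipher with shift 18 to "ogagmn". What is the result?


Caesar cipher: shift "ogagmn" by 18
  'o' (pos 14) + 18 = pos 6 = 'g'
  'g' (pos 6) + 18 = pos 24 = 'y'
  'a' (pos 0) + 18 = pos 18 = 's'
  'g' (pos 6) + 18 = pos 24 = 'y'
  'm' (pos 12) + 18 = pos 4 = 'e'
  'n' (pos 13) + 18 = pos 5 = 'f'
Result: gysyef

gysyef


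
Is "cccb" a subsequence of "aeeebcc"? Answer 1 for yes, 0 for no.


Check if "cccb" is a subsequence of "aeeebcc"
Greedy scan:
  Position 0 ('a'): no match needed
  Position 1 ('e'): no match needed
  Position 2 ('e'): no match needed
  Position 3 ('e'): no match needed
  Position 4 ('b'): no match needed
  Position 5 ('c'): matches sub[0] = 'c'
  Position 6 ('c'): matches sub[1] = 'c'
Only matched 2/4 characters => not a subsequence

0


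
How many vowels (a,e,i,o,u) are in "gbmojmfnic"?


Input: gbmojmfnic
Checking each character:
  'g' at position 0: consonant
  'b' at position 1: consonant
  'm' at position 2: consonant
  'o' at position 3: vowel (running total: 1)
  'j' at position 4: consonant
  'm' at position 5: consonant
  'f' at position 6: consonant
  'n' at position 7: consonant
  'i' at position 8: vowel (running total: 2)
  'c' at position 9: consonant
Total vowels: 2

2


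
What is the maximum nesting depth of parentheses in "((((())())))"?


Input: "((((())())))"
Tracking depth:
  Position 0 '(': depth becomes 1
  Position 1 '(': depth becomes 2
  Position 2 '(': depth becomes 3
  Position 3 '(': depth becomes 4
  Position 4 '(': depth becomes 5
  Position 5 ')': depth becomes 4
  Position 6 ')': depth becomes 3
  Position 7 '(': depth becomes 4
  Position 8 ')': depth becomes 3
  Position 9 ')': depth becomes 2
  Position 10 ')': depth becomes 1
  Position 11 ')': depth becomes 0
Maximum depth reached: 5

5


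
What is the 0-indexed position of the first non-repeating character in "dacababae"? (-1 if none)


Input: dacababae
Character frequencies:
  'a': 4
  'b': 2
  'c': 1
  'd': 1
  'e': 1
Scanning left to right for freq == 1:
  Position 0 ('d'): unique! => answer = 0

0


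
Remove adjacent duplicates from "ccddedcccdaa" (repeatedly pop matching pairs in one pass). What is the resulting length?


Input: ccddedcccdaa
Stack-based adjacent duplicate removal:
  Read 'c': push. Stack: c
  Read 'c': matches stack top 'c' => pop. Stack: (empty)
  Read 'd': push. Stack: d
  Read 'd': matches stack top 'd' => pop. Stack: (empty)
  Read 'e': push. Stack: e
  Read 'd': push. Stack: ed
  Read 'c': push. Stack: edc
  Read 'c': matches stack top 'c' => pop. Stack: ed
  Read 'c': push. Stack: edc
  Read 'd': push. Stack: edcd
  Read 'a': push. Stack: edcda
  Read 'a': matches stack top 'a' => pop. Stack: edcd
Final stack: "edcd" (length 4)

4


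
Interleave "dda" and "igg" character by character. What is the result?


Interleaving "dda" and "igg":
  Position 0: 'd' from first, 'i' from second => "di"
  Position 1: 'd' from first, 'g' from second => "dg"
  Position 2: 'a' from first, 'g' from second => "ag"
Result: didgag

didgag


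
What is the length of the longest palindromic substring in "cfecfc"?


Input: "cfecfc"
Checking substrings for palindromes:
  [3:6] "cfc" (len 3) => palindrome
Longest palindromic substring: "cfc" with length 3

3


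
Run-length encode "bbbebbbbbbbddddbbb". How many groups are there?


Input: bbbebbbbbbbddddbbb
Scanning for consecutive runs:
  Group 1: 'b' x 3 (positions 0-2)
  Group 2: 'e' x 1 (positions 3-3)
  Group 3: 'b' x 7 (positions 4-10)
  Group 4: 'd' x 4 (positions 11-14)
  Group 5: 'b' x 3 (positions 15-17)
Total groups: 5

5


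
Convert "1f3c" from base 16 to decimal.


Input: "1f3c" in base 16
Positional expansion:
  Digit '1' (value 1) x 16^3 = 4096
  Digit 'f' (value 15) x 16^2 = 3840
  Digit '3' (value 3) x 16^1 = 48
  Digit 'c' (value 12) x 16^0 = 12
Sum = 7996

7996


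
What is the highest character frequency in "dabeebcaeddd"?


Input: dabeebcaeddd
Character counts:
  'a': 2
  'b': 2
  'c': 1
  'd': 4
  'e': 3
Maximum frequency: 4

4


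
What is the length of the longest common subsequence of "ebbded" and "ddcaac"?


LCS of "ebbded" and "ddcaac"
DP table:
           d    d    c    a    a    c
      0    0    0    0    0    0    0
  e   0    0    0    0    0    0    0
  b   0    0    0    0    0    0    0
  b   0    0    0    0    0    0    0
  d   0    1    1    1    1    1    1
  e   0    1    1    1    1    1    1
  d   0    1    2    2    2    2    2
LCS length = dp[6][6] = 2

2


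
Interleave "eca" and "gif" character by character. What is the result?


Interleaving "eca" and "gif":
  Position 0: 'e' from first, 'g' from second => "eg"
  Position 1: 'c' from first, 'i' from second => "ci"
  Position 2: 'a' from first, 'f' from second => "af"
Result: egciaf

egciaf


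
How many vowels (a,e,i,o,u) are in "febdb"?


Input: febdb
Checking each character:
  'f' at position 0: consonant
  'e' at position 1: vowel (running total: 1)
  'b' at position 2: consonant
  'd' at position 3: consonant
  'b' at position 4: consonant
Total vowels: 1

1


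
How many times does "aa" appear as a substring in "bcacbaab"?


Searching for "aa" in "bcacbaab"
Scanning each position:
  Position 0: "bc" => no
  Position 1: "ca" => no
  Position 2: "ac" => no
  Position 3: "cb" => no
  Position 4: "ba" => no
  Position 5: "aa" => MATCH
  Position 6: "ab" => no
Total occurrences: 1

1


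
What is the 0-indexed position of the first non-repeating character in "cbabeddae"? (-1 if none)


Input: cbabeddae
Character frequencies:
  'a': 2
  'b': 2
  'c': 1
  'd': 2
  'e': 2
Scanning left to right for freq == 1:
  Position 0 ('c'): unique! => answer = 0

0


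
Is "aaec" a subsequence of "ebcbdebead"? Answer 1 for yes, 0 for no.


Check if "aaec" is a subsequence of "ebcbdebead"
Greedy scan:
  Position 0 ('e'): no match needed
  Position 1 ('b'): no match needed
  Position 2 ('c'): no match needed
  Position 3 ('b'): no match needed
  Position 4 ('d'): no match needed
  Position 5 ('e'): no match needed
  Position 6 ('b'): no match needed
  Position 7 ('e'): no match needed
  Position 8 ('a'): matches sub[0] = 'a'
  Position 9 ('d'): no match needed
Only matched 1/4 characters => not a subsequence

0


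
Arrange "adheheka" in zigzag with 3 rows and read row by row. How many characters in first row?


Zigzag "adheheka" into 3 rows:
Placing characters:
  'a' => row 0
  'd' => row 1
  'h' => row 2
  'e' => row 1
  'h' => row 0
  'e' => row 1
  'k' => row 2
  'a' => row 1
Rows:
  Row 0: "ah"
  Row 1: "deea"
  Row 2: "hk"
First row length: 2

2


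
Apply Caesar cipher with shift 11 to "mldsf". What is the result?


Caesar cipher: shift "mldsf" by 11
  'm' (pos 12) + 11 = pos 23 = 'x'
  'l' (pos 11) + 11 = pos 22 = 'w'
  'd' (pos 3) + 11 = pos 14 = 'o'
  's' (pos 18) + 11 = pos 3 = 'd'
  'f' (pos 5) + 11 = pos 16 = 'q'
Result: xwodq

xwodq


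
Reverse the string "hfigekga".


Input: hfigekga
Reading characters right to left:
  Position 7: 'a'
  Position 6: 'g'
  Position 5: 'k'
  Position 4: 'e'
  Position 3: 'g'
  Position 2: 'i'
  Position 1: 'f'
  Position 0: 'h'
Reversed: agkegifh

agkegifh


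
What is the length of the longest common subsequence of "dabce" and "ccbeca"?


LCS of "dabce" and "ccbeca"
DP table:
           c    c    b    e    c    a
      0    0    0    0    0    0    0
  d   0    0    0    0    0    0    0
  a   0    0    0    0    0    0    1
  b   0    0    0    1    1    1    1
  c   0    1    1    1    1    2    2
  e   0    1    1    1    2    2    2
LCS length = dp[5][6] = 2

2


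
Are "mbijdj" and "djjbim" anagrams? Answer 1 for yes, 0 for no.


Strings: "mbijdj", "djjbim"
Sorted first:  bdijjm
Sorted second: bdijjm
Sorted forms match => anagrams

1


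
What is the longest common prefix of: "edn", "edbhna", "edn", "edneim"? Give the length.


Words: edn, edbhna, edn, edneim
  Position 0: all 'e' => match
  Position 1: all 'd' => match
  Position 2: ('n', 'b', 'n', 'n') => mismatch, stop
LCP = "ed" (length 2)

2


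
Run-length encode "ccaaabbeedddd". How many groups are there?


Input: ccaaabbeedddd
Scanning for consecutive runs:
  Group 1: 'c' x 2 (positions 0-1)
  Group 2: 'a' x 3 (positions 2-4)
  Group 3: 'b' x 2 (positions 5-6)
  Group 4: 'e' x 2 (positions 7-8)
  Group 5: 'd' x 4 (positions 9-12)
Total groups: 5

5


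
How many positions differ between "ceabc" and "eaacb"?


Comparing "ceabc" and "eaacb" position by position:
  Position 0: 'c' vs 'e' => DIFFER
  Position 1: 'e' vs 'a' => DIFFER
  Position 2: 'a' vs 'a' => same
  Position 3: 'b' vs 'c' => DIFFER
  Position 4: 'c' vs 'b' => DIFFER
Positions that differ: 4

4


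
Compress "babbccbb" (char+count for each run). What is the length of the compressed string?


Input: babbccbb
Runs:
  'b' x 1 => "b1"
  'a' x 1 => "a1"
  'b' x 2 => "b2"
  'c' x 2 => "c2"
  'b' x 2 => "b2"
Compressed: "b1a1b2c2b2"
Compressed length: 10

10


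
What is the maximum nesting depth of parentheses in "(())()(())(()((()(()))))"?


Input: "(())()(())(()((()(()))))"
Tracking depth:
  Position 0 '(': depth becomes 1
  Position 1 '(': depth becomes 2
  Position 2 ')': depth becomes 1
  Position 3 ')': depth becomes 0
  Position 4 '(': depth becomes 1
  Position 5 ')': depth becomes 0
  Position 6 '(': depth becomes 1
  Position 7 '(': depth becomes 2
  Position 8 ')': depth becomes 1
  Position 9 ')': depth becomes 0
  Position 10 '(': depth becomes 1
  Position 11 '(': depth becomes 2
  Position 12 ')': depth becomes 1
  Position 13 '(': depth becomes 2
  Position 14 '(': depth becomes 3
  Position 15 '(': depth becomes 4
  Position 16 ')': depth becomes 3
  Position 17 '(': depth becomes 4
  Position 18 '(': depth becomes 5
  Position 19 ')': depth becomes 4
  Position 20 ')': depth becomes 3
  Position 21 ')': depth becomes 2
  Position 22 ')': depth becomes 1
  Position 23 ')': depth becomes 0
Maximum depth reached: 5

5


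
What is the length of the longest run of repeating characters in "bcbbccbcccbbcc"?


Input: "bcbbccbcccbbcc"
Scanning for longest run:
  Position 1 ('c'): new char, reset run to 1
  Position 2 ('b'): new char, reset run to 1
  Position 3 ('b'): continues run of 'b', length=2
  Position 4 ('c'): new char, reset run to 1
  Position 5 ('c'): continues run of 'c', length=2
  Position 6 ('b'): new char, reset run to 1
  Position 7 ('c'): new char, reset run to 1
  Position 8 ('c'): continues run of 'c', length=2
  Position 9 ('c'): continues run of 'c', length=3
  Position 10 ('b'): new char, reset run to 1
  Position 11 ('b'): continues run of 'b', length=2
  Position 12 ('c'): new char, reset run to 1
  Position 13 ('c'): continues run of 'c', length=2
Longest run: 'c' with length 3

3


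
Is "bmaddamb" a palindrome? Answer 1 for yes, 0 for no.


Input: bmaddamb
Reversed: bmaddamb
  Compare pos 0 ('b') with pos 7 ('b'): match
  Compare pos 1 ('m') with pos 6 ('m'): match
  Compare pos 2 ('a') with pos 5 ('a'): match
  Compare pos 3 ('d') with pos 4 ('d'): match
Result: palindrome

1


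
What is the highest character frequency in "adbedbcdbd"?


Input: adbedbcdbd
Character counts:
  'a': 1
  'b': 3
  'c': 1
  'd': 4
  'e': 1
Maximum frequency: 4

4


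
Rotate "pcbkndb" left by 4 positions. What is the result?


Input: "pcbkndb", rotate left by 4
First 4 characters: "pcbk"
Remaining characters: "ndb"
Concatenate remaining + first: "ndb" + "pcbk" = "ndbpcbk"

ndbpcbk


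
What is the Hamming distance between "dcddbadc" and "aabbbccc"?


Comparing "dcddbadc" and "aabbbccc" position by position:
  Position 0: 'd' vs 'a' => differ
  Position 1: 'c' vs 'a' => differ
  Position 2: 'd' vs 'b' => differ
  Position 3: 'd' vs 'b' => differ
  Position 4: 'b' vs 'b' => same
  Position 5: 'a' vs 'c' => differ
  Position 6: 'd' vs 'c' => differ
  Position 7: 'c' vs 'c' => same
Total differences (Hamming distance): 6

6


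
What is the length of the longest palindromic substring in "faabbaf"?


Input: "faabbaf"
Checking substrings for palindromes:
  [2:6] "abba" (len 4) => palindrome
  [1:3] "aa" (len 2) => palindrome
  [3:5] "bb" (len 2) => palindrome
Longest palindromic substring: "abba" with length 4

4


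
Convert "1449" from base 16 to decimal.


Input: "1449" in base 16
Positional expansion:
  Digit '1' (value 1) x 16^3 = 4096
  Digit '4' (value 4) x 16^2 = 1024
  Digit '4' (value 4) x 16^1 = 64
  Digit '9' (value 9) x 16^0 = 9
Sum = 5193

5193


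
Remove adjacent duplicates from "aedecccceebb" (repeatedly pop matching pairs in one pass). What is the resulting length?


Input: aedecccceebb
Stack-based adjacent duplicate removal:
  Read 'a': push. Stack: a
  Read 'e': push. Stack: ae
  Read 'd': push. Stack: aed
  Read 'e': push. Stack: aede
  Read 'c': push. Stack: aedec
  Read 'c': matches stack top 'c' => pop. Stack: aede
  Read 'c': push. Stack: aedec
  Read 'c': matches stack top 'c' => pop. Stack: aede
  Read 'e': matches stack top 'e' => pop. Stack: aed
  Read 'e': push. Stack: aede
  Read 'b': push. Stack: aedeb
  Read 'b': matches stack top 'b' => pop. Stack: aede
Final stack: "aede" (length 4)

4


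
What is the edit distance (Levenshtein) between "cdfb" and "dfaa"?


Computing edit distance: "cdfb" -> "dfaa"
DP table:
           d    f    a    a
      0    1    2    3    4
  c   1    1    2    3    4
  d   2    1    2    3    4
  f   3    2    1    2    3
  b   4    3    2    2    3
Edit distance = dp[4][4] = 3

3


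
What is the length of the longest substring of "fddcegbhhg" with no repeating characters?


Input: "fddcegbhhg"
Sliding window (track last position of each char):
  Position 0 ('f'): window [0,0] length 1 -- new best
  Position 1 ('d'): window [0,1] length 2 -- new best
  Position 2 ('d'): repeat (last at 1), move window start to 2
  Position 2 ('d'): window [2,2] length 1
  Position 3 ('c'): window [2,3] length 2
  Position 4 ('e'): window [2,4] length 3 -- new best
  Position 5 ('g'): window [2,5] length 4 -- new best
  Position 6 ('b'): window [2,6] length 5 -- new best
  Position 7 ('h'): window [2,7] length 6 -- new best
  Position 8 ('h'): repeat (last at 7), move window start to 8
  Position 8 ('h'): window [8,8] length 1
  Position 9 ('g'): window [8,9] length 2
Longest substring with no repeats: "dcegbh" with length 6

6


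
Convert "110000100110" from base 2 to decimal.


Input: "110000100110" in base 2
Positional expansion:
  Digit '1' (value 1) x 2^11 = 2048
  Digit '1' (value 1) x 2^10 = 1024
  Digit '0' (value 0) x 2^9 = 0
  Digit '0' (value 0) x 2^8 = 0
  Digit '0' (value 0) x 2^7 = 0
  Digit '0' (value 0) x 2^6 = 0
  Digit '1' (value 1) x 2^5 = 32
  Digit '0' (value 0) x 2^4 = 0
  Digit '0' (value 0) x 2^3 = 0
  Digit '1' (value 1) x 2^2 = 4
  Digit '1' (value 1) x 2^1 = 2
  Digit '0' (value 0) x 2^0 = 0
Sum = 3110

3110


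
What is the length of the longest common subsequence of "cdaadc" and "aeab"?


LCS of "cdaadc" and "aeab"
DP table:
           a    e    a    b
      0    0    0    0    0
  c   0    0    0    0    0
  d   0    0    0    0    0
  a   0    1    1    1    1
  a   0    1    1    2    2
  d   0    1    1    2    2
  c   0    1    1    2    2
LCS length = dp[6][4] = 2

2


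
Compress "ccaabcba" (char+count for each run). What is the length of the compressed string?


Input: ccaabcba
Runs:
  'c' x 2 => "c2"
  'a' x 2 => "a2"
  'b' x 1 => "b1"
  'c' x 1 => "c1"
  'b' x 1 => "b1"
  'a' x 1 => "a1"
Compressed: "c2a2b1c1b1a1"
Compressed length: 12

12


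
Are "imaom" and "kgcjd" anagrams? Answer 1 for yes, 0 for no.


Strings: "imaom", "kgcjd"
Sorted first:  aimmo
Sorted second: cdgjk
Differ at position 0: 'a' vs 'c' => not anagrams

0


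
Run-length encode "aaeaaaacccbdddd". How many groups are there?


Input: aaeaaaacccbdddd
Scanning for consecutive runs:
  Group 1: 'a' x 2 (positions 0-1)
  Group 2: 'e' x 1 (positions 2-2)
  Group 3: 'a' x 4 (positions 3-6)
  Group 4: 'c' x 3 (positions 7-9)
  Group 5: 'b' x 1 (positions 10-10)
  Group 6: 'd' x 4 (positions 11-14)
Total groups: 6

6


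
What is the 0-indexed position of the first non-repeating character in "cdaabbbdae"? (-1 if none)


Input: cdaabbbdae
Character frequencies:
  'a': 3
  'b': 3
  'c': 1
  'd': 2
  'e': 1
Scanning left to right for freq == 1:
  Position 0 ('c'): unique! => answer = 0

0


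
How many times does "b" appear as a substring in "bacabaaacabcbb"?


Searching for "b" in "bacabaaacabcbb"
Scanning each position:
  Position 0: "b" => MATCH
  Position 1: "a" => no
  Position 2: "c" => no
  Position 3: "a" => no
  Position 4: "b" => MATCH
  Position 5: "a" => no
  Position 6: "a" => no
  Position 7: "a" => no
  Position 8: "c" => no
  Position 9: "a" => no
  Position 10: "b" => MATCH
  Position 11: "c" => no
  Position 12: "b" => MATCH
  Position 13: "b" => MATCH
Total occurrences: 5

5


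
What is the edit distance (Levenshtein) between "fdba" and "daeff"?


Computing edit distance: "fdba" -> "daeff"
DP table:
           d    a    e    f    f
      0    1    2    3    4    5
  f   1    1    2    3    3    4
  d   2    1    2    3    4    4
  b   3    2    2    3    4    5
  a   4    3    2    3    4    5
Edit distance = dp[4][5] = 5

5


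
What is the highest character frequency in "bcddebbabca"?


Input: bcddebbabca
Character counts:
  'a': 2
  'b': 4
  'c': 2
  'd': 2
  'e': 1
Maximum frequency: 4

4


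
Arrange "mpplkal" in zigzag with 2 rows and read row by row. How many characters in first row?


Zigzag "mpplkal" into 2 rows:
Placing characters:
  'm' => row 0
  'p' => row 1
  'p' => row 0
  'l' => row 1
  'k' => row 0
  'a' => row 1
  'l' => row 0
Rows:
  Row 0: "mpkl"
  Row 1: "pla"
First row length: 4

4


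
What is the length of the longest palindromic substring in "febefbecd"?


Input: "febefbecd"
Checking substrings for palindromes:
  [0:5] "febef" (len 5) => palindrome
  [1:4] "ebe" (len 3) => palindrome
Longest palindromic substring: "febef" with length 5

5


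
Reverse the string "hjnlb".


Input: hjnlb
Reading characters right to left:
  Position 4: 'b'
  Position 3: 'l'
  Position 2: 'n'
  Position 1: 'j'
  Position 0: 'h'
Reversed: blnjh

blnjh


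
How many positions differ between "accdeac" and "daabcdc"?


Comparing "accdeac" and "daabcdc" position by position:
  Position 0: 'a' vs 'd' => DIFFER
  Position 1: 'c' vs 'a' => DIFFER
  Position 2: 'c' vs 'a' => DIFFER
  Position 3: 'd' vs 'b' => DIFFER
  Position 4: 'e' vs 'c' => DIFFER
  Position 5: 'a' vs 'd' => DIFFER
  Position 6: 'c' vs 'c' => same
Positions that differ: 6

6


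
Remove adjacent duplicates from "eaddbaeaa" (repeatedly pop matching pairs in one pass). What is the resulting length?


Input: eaddbaeaa
Stack-based adjacent duplicate removal:
  Read 'e': push. Stack: e
  Read 'a': push. Stack: ea
  Read 'd': push. Stack: ead
  Read 'd': matches stack top 'd' => pop. Stack: ea
  Read 'b': push. Stack: eab
  Read 'a': push. Stack: eaba
  Read 'e': push. Stack: eabae
  Read 'a': push. Stack: eabaea
  Read 'a': matches stack top 'a' => pop. Stack: eabae
Final stack: "eabae" (length 5)

5


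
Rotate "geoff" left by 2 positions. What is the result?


Input: "geoff", rotate left by 2
First 2 characters: "ge"
Remaining characters: "off"
Concatenate remaining + first: "off" + "ge" = "offge"

offge


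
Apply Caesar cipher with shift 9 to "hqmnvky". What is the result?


Caesar cipher: shift "hqmnvky" by 9
  'h' (pos 7) + 9 = pos 16 = 'q'
  'q' (pos 16) + 9 = pos 25 = 'z'
  'm' (pos 12) + 9 = pos 21 = 'v'
  'n' (pos 13) + 9 = pos 22 = 'w'
  'v' (pos 21) + 9 = pos 4 = 'e'
  'k' (pos 10) + 9 = pos 19 = 't'
  'y' (pos 24) + 9 = pos 7 = 'h'
Result: qzvweth

qzvweth


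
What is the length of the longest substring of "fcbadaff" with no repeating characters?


Input: "fcbadaff"
Sliding window (track last position of each char):
  Position 0 ('f'): window [0,0] length 1 -- new best
  Position 1 ('c'): window [0,1] length 2 -- new best
  Position 2 ('b'): window [0,2] length 3 -- new best
  Position 3 ('a'): window [0,3] length 4 -- new best
  Position 4 ('d'): window [0,4] length 5 -- new best
  Position 5 ('a'): repeat (last at 3), move window start to 4
  Position 5 ('a'): window [4,5] length 2
  Position 6 ('f'): window [4,6] length 3
  Position 7 ('f'): repeat (last at 6), move window start to 7
  Position 7 ('f'): window [7,7] length 1
Longest substring with no repeats: "fcbad" with length 5

5


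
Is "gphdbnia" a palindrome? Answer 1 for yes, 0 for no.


Input: gphdbnia
Reversed: ainbdhpg
  Compare pos 0 ('g') with pos 7 ('a'): MISMATCH
  Compare pos 1 ('p') with pos 6 ('i'): MISMATCH
  Compare pos 2 ('h') with pos 5 ('n'): MISMATCH
  Compare pos 3 ('d') with pos 4 ('b'): MISMATCH
Result: not a palindrome

0


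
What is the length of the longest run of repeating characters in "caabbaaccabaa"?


Input: "caabbaaccabaa"
Scanning for longest run:
  Position 1 ('a'): new char, reset run to 1
  Position 2 ('a'): continues run of 'a', length=2
  Position 3 ('b'): new char, reset run to 1
  Position 4 ('b'): continues run of 'b', length=2
  Position 5 ('a'): new char, reset run to 1
  Position 6 ('a'): continues run of 'a', length=2
  Position 7 ('c'): new char, reset run to 1
  Position 8 ('c'): continues run of 'c', length=2
  Position 9 ('a'): new char, reset run to 1
  Position 10 ('b'): new char, reset run to 1
  Position 11 ('a'): new char, reset run to 1
  Position 12 ('a'): continues run of 'a', length=2
Longest run: 'a' with length 2

2


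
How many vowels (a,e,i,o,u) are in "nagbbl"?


Input: nagbbl
Checking each character:
  'n' at position 0: consonant
  'a' at position 1: vowel (running total: 1)
  'g' at position 2: consonant
  'b' at position 3: consonant
  'b' at position 4: consonant
  'l' at position 5: consonant
Total vowels: 1

1


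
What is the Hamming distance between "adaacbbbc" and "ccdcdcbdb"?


Comparing "adaacbbbc" and "ccdcdcbdb" position by position:
  Position 0: 'a' vs 'c' => differ
  Position 1: 'd' vs 'c' => differ
  Position 2: 'a' vs 'd' => differ
  Position 3: 'a' vs 'c' => differ
  Position 4: 'c' vs 'd' => differ
  Position 5: 'b' vs 'c' => differ
  Position 6: 'b' vs 'b' => same
  Position 7: 'b' vs 'd' => differ
  Position 8: 'c' vs 'b' => differ
Total differences (Hamming distance): 8

8


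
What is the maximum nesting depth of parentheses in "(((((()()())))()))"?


Input: "(((((()()())))()))"
Tracking depth:
  Position 0 '(': depth becomes 1
  Position 1 '(': depth becomes 2
  Position 2 '(': depth becomes 3
  Position 3 '(': depth becomes 4
  Position 4 '(': depth becomes 5
  Position 5 '(': depth becomes 6
  Position 6 ')': depth becomes 5
  Position 7 '(': depth becomes 6
  Position 8 ')': depth becomes 5
  Position 9 '(': depth becomes 6
  Position 10 ')': depth becomes 5
  Position 11 ')': depth becomes 4
  Position 12 ')': depth becomes 3
  Position 13 ')': depth becomes 2
  Position 14 '(': depth becomes 3
  Position 15 ')': depth becomes 2
  Position 16 ')': depth becomes 1
  Position 17 ')': depth becomes 0
Maximum depth reached: 6

6


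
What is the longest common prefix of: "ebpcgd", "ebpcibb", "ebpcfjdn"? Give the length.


Words: ebpcgd, ebpcibb, ebpcfjdn
  Position 0: all 'e' => match
  Position 1: all 'b' => match
  Position 2: all 'p' => match
  Position 3: all 'c' => match
  Position 4: ('g', 'i', 'f') => mismatch, stop
LCP = "ebpc" (length 4)

4


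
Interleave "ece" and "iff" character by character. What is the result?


Interleaving "ece" and "iff":
  Position 0: 'e' from first, 'i' from second => "ei"
  Position 1: 'c' from first, 'f' from second => "cf"
  Position 2: 'e' from first, 'f' from second => "ef"
Result: eicfef

eicfef


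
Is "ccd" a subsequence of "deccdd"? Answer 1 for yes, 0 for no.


Check if "ccd" is a subsequence of "deccdd"
Greedy scan:
  Position 0 ('d'): no match needed
  Position 1 ('e'): no match needed
  Position 2 ('c'): matches sub[0] = 'c'
  Position 3 ('c'): matches sub[1] = 'c'
  Position 4 ('d'): matches sub[2] = 'd'
  Position 5 ('d'): no match needed
All 3 characters matched => is a subsequence

1


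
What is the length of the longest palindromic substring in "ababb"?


Input: "ababb"
Checking substrings for palindromes:
  [0:3] "aba" (len 3) => palindrome
  [1:4] "bab" (len 3) => palindrome
  [3:5] "bb" (len 2) => palindrome
Longest palindromic substring: "aba" with length 3

3


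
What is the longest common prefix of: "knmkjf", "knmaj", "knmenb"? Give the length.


Words: knmkjf, knmaj, knmenb
  Position 0: all 'k' => match
  Position 1: all 'n' => match
  Position 2: all 'm' => match
  Position 3: ('k', 'a', 'e') => mismatch, stop
LCP = "knm" (length 3)

3


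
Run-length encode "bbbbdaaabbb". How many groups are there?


Input: bbbbdaaabbb
Scanning for consecutive runs:
  Group 1: 'b' x 4 (positions 0-3)
  Group 2: 'd' x 1 (positions 4-4)
  Group 3: 'a' x 3 (positions 5-7)
  Group 4: 'b' x 3 (positions 8-10)
Total groups: 4

4


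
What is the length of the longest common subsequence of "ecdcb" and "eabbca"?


LCS of "ecdcb" and "eabbca"
DP table:
           e    a    b    b    c    a
      0    0    0    0    0    0    0
  e   0    1    1    1    1    1    1
  c   0    1    1    1    1    2    2
  d   0    1    1    1    1    2    2
  c   0    1    1    1    1    2    2
  b   0    1    1    2    2    2    2
LCS length = dp[5][6] = 2

2


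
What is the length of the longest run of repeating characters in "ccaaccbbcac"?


Input: "ccaaccbbcac"
Scanning for longest run:
  Position 1 ('c'): continues run of 'c', length=2
  Position 2 ('a'): new char, reset run to 1
  Position 3 ('a'): continues run of 'a', length=2
  Position 4 ('c'): new char, reset run to 1
  Position 5 ('c'): continues run of 'c', length=2
  Position 6 ('b'): new char, reset run to 1
  Position 7 ('b'): continues run of 'b', length=2
  Position 8 ('c'): new char, reset run to 1
  Position 9 ('a'): new char, reset run to 1
  Position 10 ('c'): new char, reset run to 1
Longest run: 'c' with length 2

2


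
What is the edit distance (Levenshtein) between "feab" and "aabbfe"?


Computing edit distance: "feab" -> "aabbfe"
DP table:
           a    a    b    b    f    e
      0    1    2    3    4    5    6
  f   1    1    2    3    4    4    5
  e   2    2    2    3    4    5    4
  a   3    2    2    3    4    5    5
  b   4    3    3    2    3    4    5
Edit distance = dp[4][6] = 5

5


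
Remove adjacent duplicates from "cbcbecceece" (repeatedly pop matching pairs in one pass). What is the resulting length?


Input: cbcbecceece
Stack-based adjacent duplicate removal:
  Read 'c': push. Stack: c
  Read 'b': push. Stack: cb
  Read 'c': push. Stack: cbc
  Read 'b': push. Stack: cbcb
  Read 'e': push. Stack: cbcbe
  Read 'c': push. Stack: cbcbec
  Read 'c': matches stack top 'c' => pop. Stack: cbcbe
  Read 'e': matches stack top 'e' => pop. Stack: cbcb
  Read 'e': push. Stack: cbcbe
  Read 'c': push. Stack: cbcbec
  Read 'e': push. Stack: cbcbece
Final stack: "cbcbece" (length 7)

7
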